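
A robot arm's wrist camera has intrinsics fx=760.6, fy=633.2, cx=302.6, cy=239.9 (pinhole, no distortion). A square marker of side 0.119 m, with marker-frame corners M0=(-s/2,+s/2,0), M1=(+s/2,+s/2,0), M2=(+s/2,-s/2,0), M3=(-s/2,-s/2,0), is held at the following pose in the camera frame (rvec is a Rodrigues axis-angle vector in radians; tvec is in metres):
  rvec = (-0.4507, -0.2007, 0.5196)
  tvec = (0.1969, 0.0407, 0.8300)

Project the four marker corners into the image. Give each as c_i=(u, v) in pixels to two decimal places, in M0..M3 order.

c0=(417.41, 284.17) c1=(511.72, 332.23) c2=(543.82, 258.71) c3=(455.92, 213.01)

Intrinsics K: fx=760.6, fy=633.2, cx=302.6, cy=239.9
Marker side s = 0.119 m; corners in marker frame (Z=0):
  M0 = (-0.0595, +0.0595, 0)
  M1 = (+0.0595, +0.0595, 0)
  M2 = (+0.0595, -0.0595, 0)
  M3 = (-0.0595, -0.0595, 0)
rvec = (-0.4507, -0.2007, 0.5196), |rvec| = θ = 0.71652 rad = 41.053°
Rodrigues: sinθ=0.65676, 1−cosθ=0.24590; R = I + sinθ·[k]× + (1−cosθ)·[k]×²:
    [+0.85139 -0.43294 -0.29613]
    [+0.51959 +0.77339 +0.36316]
    [+0.07180 -0.46306 +0.88341]
t = (0.1969, 0.0407, 0.8300) m
M0: Pc = R·M0+t = (+0.12048, +0.05580, +0.79818); u = 760.6·(+0.12048)/0.79818 + 302.6 = 417.4102, v = 633.2·(+0.05580)/0.79818 + 239.9 = 284.1674
M1: Pc = R·M1+t = (+0.22180, +0.11763, +0.80672); u = 760.6·(+0.22180)/0.80672 + 302.6 = 511.7178, v = 633.2·(+0.11763)/0.80672 + 239.9 = 332.2307
M2: Pc = R·M2+t = (+0.27332, +0.02560, +0.86182); u = 760.6·(+0.27332)/0.86182 + 302.6 = 543.8158, v = 633.2·(+0.02560)/0.86182 + 239.9 = 258.7081
M3: Pc = R·M3+t = (+0.17200, -0.03623, +0.85328); u = 760.6·(+0.17200)/0.85328 + 302.6 = 455.9199, v = 633.2·(-0.03623)/0.85328 + 239.9 = 213.0126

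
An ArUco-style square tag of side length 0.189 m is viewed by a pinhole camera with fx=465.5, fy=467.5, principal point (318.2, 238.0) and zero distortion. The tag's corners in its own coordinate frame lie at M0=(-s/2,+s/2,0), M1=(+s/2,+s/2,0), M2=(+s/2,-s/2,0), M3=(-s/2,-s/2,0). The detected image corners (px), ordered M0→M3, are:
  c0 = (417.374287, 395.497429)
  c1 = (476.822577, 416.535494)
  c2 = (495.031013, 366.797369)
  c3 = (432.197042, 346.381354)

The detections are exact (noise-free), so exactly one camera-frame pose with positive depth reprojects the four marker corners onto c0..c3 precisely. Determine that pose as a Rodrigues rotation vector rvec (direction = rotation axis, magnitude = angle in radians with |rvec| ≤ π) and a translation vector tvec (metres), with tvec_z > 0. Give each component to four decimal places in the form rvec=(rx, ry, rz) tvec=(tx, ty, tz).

Intrinsics K: fx=465.5, fy=467.5, cx=318.2, cy=238.0
Marker side s = 0.189 m; corners in marker frame (Z=0):
  M0 = (-0.0945, +0.0945, 0)
  M1 = (+0.0945, +0.0945, 0)
  M2 = (+0.0945, -0.0945, 0)
  M3 = (-0.0945, -0.0945, 0)
Detected image corners:
  c0 = (417.374287, 395.497429) px
  c1 = (476.822577, 416.535494) px
  c2 = (495.031013, 366.797369) px
  c3 = (432.197042, 346.381354) px
Planar DLT: solve 8×8 A·h = b for H (H[2,2]=1):
  H  [+245.79857 +25.24224 +454.67184]
  H  [+44.81695 +355.68220 +381.71315]
  H  [-0.17018 +0.24702 +1.00000]
B = K⁻¹H; ‖b₁‖=0.690986, ‖b₂‖=0.690986; λ = 2/(‖b₁‖+‖b₂‖) = 1.447206, sign → tz>0 ⇒ λ=+1.447206
r₁ = λ·B[:,0] = (+0.93252,+0.26411,-0.24628); r₂ = λ·B[:,1] = (-0.16589,+0.91907,+0.35749)
r₃ = r₁×r₂ = (+0.32076,-0.29251,+0.90086); SVD([r₁ r₂ r₃]) → R = UVᵀ:
  R  [+0.93252 -0.16589 +0.32076]
  R  [+0.26411 +0.91907 -0.29251]
  R  [-0.24628 +0.35749 +0.90086]
t = (+0.42428, +0.44488, +1.44721) m
tr R = 2.752443; θ = arccos((tr R − 1)/2) = 0.502832 rad = 28.810°
axis k = ((R−Rᵀ)₃₂, (R−Rᵀ)₁₃, (R−Rᵀ)₂₁) / (2 sinθ) = (+0.674401, +0.588331, +0.446149)
rvec = θ·k = (+0.339110, +0.295831, +0.224338)

rvec=(0.3391, 0.2958, 0.2243) tvec=(0.4243, 0.4449, 1.4472)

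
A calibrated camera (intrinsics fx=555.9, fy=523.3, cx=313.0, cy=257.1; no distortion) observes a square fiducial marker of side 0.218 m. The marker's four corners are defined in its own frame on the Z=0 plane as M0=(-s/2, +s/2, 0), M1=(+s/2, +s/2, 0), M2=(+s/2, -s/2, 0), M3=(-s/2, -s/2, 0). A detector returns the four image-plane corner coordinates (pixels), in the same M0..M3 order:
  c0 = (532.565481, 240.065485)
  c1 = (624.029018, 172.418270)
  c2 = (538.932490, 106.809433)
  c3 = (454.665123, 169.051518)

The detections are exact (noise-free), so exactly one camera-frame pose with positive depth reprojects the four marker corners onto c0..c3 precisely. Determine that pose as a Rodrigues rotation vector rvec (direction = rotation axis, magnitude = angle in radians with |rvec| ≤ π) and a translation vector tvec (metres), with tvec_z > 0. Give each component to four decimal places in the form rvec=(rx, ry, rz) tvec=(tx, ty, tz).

Intrinsics K: fx=555.9, fy=523.3, cx=313.0, cy=257.1
Marker side s = 0.218 m; corners in marker frame (Z=0):
  M0 = (-0.1090, +0.1090, 0)
  M1 = (+0.1090, +0.1090, 0)
  M2 = (+0.1090, -0.1090, 0)
  M3 = (-0.1090, -0.1090, 0)
Detected image corners:
  c0 = (532.565481, 240.065485) px
  c1 = (624.029018, 172.418270) px
  c2 = (538.932490, 106.809433) px
  c3 = (454.665123, 169.051518) px
Planar DLT: solve 8×8 A·h = b for H (H[2,2]=1):
  H  [+404.02444 +170.36838 +535.88141]
  H  [-296.87058 +248.20946 +170.66600]
  H  [+0.00307 -0.37854 +1.00000]
B = K⁻¹H; ‖b₁‖=0.921561, ‖b₂‖=0.921561; λ = 2/(‖b₁‖+‖b₂‖) = 1.085115, sign → tz>0 ⇒ λ=+1.085115
r₁ = λ·B[:,0] = (+0.78678,-0.61723,+0.00334); r₂ = λ·B[:,1] = (+0.56384,+0.71650,-0.41076)
r₃ = r₁×r₂ = (+0.25114,+0.32506,+0.91174); SVD([r₁ r₂ r₃]) → R = UVᵀ:
  R  [+0.78678 +0.56384 +0.25114]
  R  [-0.61723 +0.71650 +0.32506]
  R  [+0.00334 -0.41076 +0.91174]
t = (+0.43506, -0.17923, +1.08511) m
tr R = 2.415009; θ = arccos((tr R − 1)/2) = 0.784836 rad = 44.968°
axis k = ((R−Rᵀ)₃₂, (R−Rᵀ)₁₃, (R−Rᵀ)₂₁) / (2 sinθ) = (-0.520593, +0.175324, -0.835610)
rvec = θ·k = (-0.408580, +0.137600, -0.655817)

rvec=(-0.4086, 0.1376, -0.6558) tvec=(0.4351, -0.1792, 1.0851)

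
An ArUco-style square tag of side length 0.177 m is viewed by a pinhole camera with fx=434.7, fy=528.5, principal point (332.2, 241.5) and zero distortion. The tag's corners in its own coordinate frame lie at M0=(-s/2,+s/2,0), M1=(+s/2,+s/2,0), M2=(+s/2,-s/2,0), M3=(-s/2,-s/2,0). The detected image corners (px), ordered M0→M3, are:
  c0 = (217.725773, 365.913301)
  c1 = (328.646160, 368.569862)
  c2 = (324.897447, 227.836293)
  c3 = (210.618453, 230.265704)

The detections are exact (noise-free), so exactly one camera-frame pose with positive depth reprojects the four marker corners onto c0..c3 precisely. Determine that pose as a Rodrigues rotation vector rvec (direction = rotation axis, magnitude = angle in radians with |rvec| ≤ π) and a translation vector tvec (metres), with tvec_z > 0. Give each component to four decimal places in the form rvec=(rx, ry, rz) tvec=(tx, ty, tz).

Intrinsics K: fx=434.7, fy=528.5, cx=332.2, cy=241.5
Marker side s = 0.177 m; corners in marker frame (Z=0):
  M0 = (-0.0885, +0.0885, 0)
  M1 = (+0.0885, +0.0885, 0)
  M2 = (+0.0885, -0.0885, 0)
  M3 = (-0.0885, -0.0885, 0)
Detected image corners:
  c0 = (217.725773, 365.913301) px
  c1 = (328.646160, 368.569862) px
  c2 = (324.897447, 227.836293) px
  c3 = (210.618453, 230.265704) px
Planar DLT: solve 8×8 A·h = b for H (H[2,2]=1):
  H  [+579.72694 +79.13415 +269.47808]
  H  [-61.16935 +833.70711 +299.23706]
  H  [-0.20808 +0.17855 +1.00000]
B = K⁻¹H; ‖b₁‖=1.507216, ‖b₂‖=1.507216; λ = 2/(‖b₁‖+‖b₂‖) = 0.663475, sign → tz>0 ⇒ λ=+0.663475
r₁ = λ·B[:,0] = (+0.99033,-0.01371,-0.13806); r₂ = λ·B[:,1] = (+0.03025,+0.99250,+0.11846)
r₃ = r₁×r₂ = (+0.13540,-0.12149,+0.98331); SVD([r₁ r₂ r₃]) → R = UVᵀ:
  R  [+0.99033 +0.03025 +0.13540]
  R  [-0.01371 +0.99250 -0.12149]
  R  [-0.13806 +0.11846 +0.98331]
t = (-0.09573, +0.07248, +0.66347) m
tr R = 2.966142; θ = arccos((tr R − 1)/2) = 0.184267 rad = 10.558°
axis k = ((R−Rᵀ)₃₂, (R−Rᵀ)₁₃, (R−Rᵀ)₂₁) / (2 sinθ) = (+0.654812, +0.746212, -0.119954)
rvec = θ·k = (+0.120660, +0.137502, -0.022104)

rvec=(0.1207, 0.1375, -0.0221) tvec=(-0.0957, 0.0725, 0.6635)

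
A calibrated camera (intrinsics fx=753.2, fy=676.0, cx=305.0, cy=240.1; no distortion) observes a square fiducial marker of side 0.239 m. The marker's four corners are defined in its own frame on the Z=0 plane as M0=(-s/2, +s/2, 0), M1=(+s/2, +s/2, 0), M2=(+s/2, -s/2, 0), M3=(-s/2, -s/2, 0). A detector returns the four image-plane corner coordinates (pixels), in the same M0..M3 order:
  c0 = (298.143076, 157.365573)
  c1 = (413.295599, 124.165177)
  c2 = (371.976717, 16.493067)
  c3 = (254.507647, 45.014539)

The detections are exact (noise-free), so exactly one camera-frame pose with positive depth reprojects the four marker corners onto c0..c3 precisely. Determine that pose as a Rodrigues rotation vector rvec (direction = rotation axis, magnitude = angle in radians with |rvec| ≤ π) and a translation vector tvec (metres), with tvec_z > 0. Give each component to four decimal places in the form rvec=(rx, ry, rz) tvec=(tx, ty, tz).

Intrinsics K: fx=753.2, fy=676.0, cx=305.0, cy=240.1
Marker side s = 0.239 m; corners in marker frame (Z=0):
  M0 = (-0.1195, +0.1195, 0)
  M1 = (+0.1195, +0.1195, 0)
  M2 = (+0.1195, -0.1195, 0)
  M3 = (-0.1195, -0.1195, 0)
Detected image corners:
  c0 = (298.143076, 157.365573) px
  c1 = (413.295599, 124.165177) px
  c2 = (371.976717, 16.493067) px
  c3 = (254.507647, 45.014539) px
Planar DLT: solve 8×8 A·h = b for H (H[2,2]=1):
  H  [+547.73018 +183.18857 +335.79214]
  H  [-113.48307 +461.51286 +85.53222]
  H  [+0.18262 +0.01664 +1.00000]
B = K⁻¹H; ‖b₁‖=0.717118, ‖b₂‖=0.717118; λ = 2/(‖b₁‖+‖b₂‖) = 1.394471, sign → tz>0 ⇒ λ=+1.394471
r₁ = λ·B[:,0] = (+0.91094,-0.32455,+0.25466); r₂ = λ·B[:,1] = (+0.32976,+0.94378,+0.02320)
r₃ = r₁×r₂ = (-0.24788,+0.06284,+0.96675); SVD([r₁ r₂ r₃]) → R = UVᵀ:
  R  [+0.91094 +0.32976 -0.24788]
  R  [-0.32455 +0.94378 +0.06284]
  R  [+0.25466 +0.02320 +0.96675]
t = (+0.05701, -0.31885, +1.39447) m
tr R = 2.821475; θ = arccos((tr R − 1)/2) = 0.425730 rad = 24.393°
axis k = ((R−Rᵀ)₃₂, (R−Rᵀ)₁₃, (R−Rᵀ)₂₁) / (2 sinθ) = (-0.047987, -0.608420, -0.792163)
rvec = θ·k = (-0.020430, -0.259023, -0.337248)

rvec=(-0.0204, -0.2590, -0.3372) tvec=(0.0570, -0.3188, 1.3945)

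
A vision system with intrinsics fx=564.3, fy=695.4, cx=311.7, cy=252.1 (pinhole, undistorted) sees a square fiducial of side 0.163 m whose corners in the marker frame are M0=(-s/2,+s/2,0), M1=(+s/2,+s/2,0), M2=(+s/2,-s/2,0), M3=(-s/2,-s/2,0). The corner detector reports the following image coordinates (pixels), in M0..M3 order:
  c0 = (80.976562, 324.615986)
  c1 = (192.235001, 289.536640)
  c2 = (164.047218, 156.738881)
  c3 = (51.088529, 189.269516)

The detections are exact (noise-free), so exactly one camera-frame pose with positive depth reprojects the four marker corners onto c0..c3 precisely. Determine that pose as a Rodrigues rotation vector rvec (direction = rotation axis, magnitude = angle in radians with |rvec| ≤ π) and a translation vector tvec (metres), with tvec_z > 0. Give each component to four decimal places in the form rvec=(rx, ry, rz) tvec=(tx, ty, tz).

rvec=(0.0348, -0.1135, -0.2476) tvec=(-0.2745, -0.0141, 0.8200)

Intrinsics K: fx=564.3, fy=695.4, cx=311.7, cy=252.1
Marker side s = 0.163 m; corners in marker frame (Z=0):
  M0 = (-0.0815, +0.0815, 0)
  M1 = (+0.0815, +0.0815, 0)
  M2 = (+0.0815, -0.0815, 0)
  M3 = (-0.0815, -0.0815, 0)
Detected image corners:
  c0 = (80.976562, 324.615986) px
  c1 = (192.235001, 289.536640) px
  c2 = (164.047218, 156.738881) px
  c3 = (51.088529, 189.269516) px
Planar DLT: solve 8×8 A·h = b for H (H[2,2]=1):
  H  [+703.81169 +185.29189 +122.75736]
  H  [-175.86537 +836.60294 +240.18136]
  H  [+0.13150 +0.05898 +1.00000]
B = K⁻¹H; ‖b₁‖=1.219552, ‖b₂‖=1.219552; λ = 2/(‖b₁‖+‖b₂‖) = 0.819973, sign → tz>0 ⇒ λ=+0.819973
r₁ = λ·B[:,0] = (+0.96314,-0.24646,+0.10782); r₂ = λ·B[:,1] = (+0.24253,+0.96894,+0.04836)
r₃ = r₁×r₂ = (-0.11640,-0.02043,+0.99299); SVD([r₁ r₂ r₃]) → R = UVᵀ:
  R  [+0.96314 +0.24253 -0.11640]
  R  [-0.24646 +0.96894 -0.02043]
  R  [+0.10782 +0.04836 +0.99299]
t = (-0.27455, -0.01405, +0.81997) m
tr R = 2.925067; θ = arccos((tr R − 1)/2) = 0.274601 rad = 15.733°
axis k = ((R−Rᵀ)₃₂, (R−Rᵀ)₁₃, (R−Rᵀ)₂₁) / (2 sinθ) = (+0.126854, -0.413442, -0.901650)
rvec = θ·k = (+0.034834, -0.113532, -0.247594)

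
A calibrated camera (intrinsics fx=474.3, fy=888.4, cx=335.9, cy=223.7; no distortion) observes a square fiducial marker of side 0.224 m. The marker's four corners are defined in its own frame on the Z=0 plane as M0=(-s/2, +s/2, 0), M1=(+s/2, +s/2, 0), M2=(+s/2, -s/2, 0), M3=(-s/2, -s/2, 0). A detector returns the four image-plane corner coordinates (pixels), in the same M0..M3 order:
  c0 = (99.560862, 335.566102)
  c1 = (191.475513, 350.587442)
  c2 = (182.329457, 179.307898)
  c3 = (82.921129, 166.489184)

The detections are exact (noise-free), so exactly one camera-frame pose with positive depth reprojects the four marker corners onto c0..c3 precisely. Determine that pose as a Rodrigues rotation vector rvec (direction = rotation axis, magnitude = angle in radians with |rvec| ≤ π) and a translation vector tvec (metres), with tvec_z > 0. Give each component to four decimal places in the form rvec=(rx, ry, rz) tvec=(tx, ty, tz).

Intrinsics K: fx=474.3, fy=888.4, cx=335.9, cy=223.7
Marker side s = 0.224 m; corners in marker frame (Z=0):
  M0 = (-0.1120, +0.1120, 0)
  M1 = (+0.1120, +0.1120, 0)
  M2 = (+0.1120, -0.1120, 0)
  M3 = (-0.1120, -0.1120, 0)
Detected image corners:
  c0 = (99.560862, 335.566102) px
  c1 = (191.475513, 350.587442) px
  c2 = (182.329457, 179.307898) px
  c3 = (82.921129, 166.489184) px
Planar DLT: solve 8×8 A·h = b for H (H[2,2]=1):
  H  [+414.23513 +107.99343 +138.86480]
  H  [+39.80688 +852.93458 +261.36450]
  H  [-0.08735 +0.36148 +1.00000]
B = K⁻¹H; ‖b₁‖=0.941665, ‖b₂‖=0.941665; λ = 2/(‖b₁‖+‖b₂‖) = 1.061949, sign → tz>0 ⇒ λ=+1.061949
r₁ = λ·B[:,0] = (+0.99316,+0.07094,-0.09276); r₂ = λ·B[:,1] = (-0.03007,+0.92289,+0.38388)
r₃ = r₁×r₂ = (+0.11284,-0.37846,+0.91871); SVD([r₁ r₂ r₃]) → R = UVᵀ:
  R  [+0.99316 -0.03007 +0.11284]
  R  [+0.07094 +0.92289 -0.37846]
  R  [-0.09276 +0.38388 +0.91871]
t = (-0.44116, +0.04502, +1.06195) m
tr R = 2.834765; θ = arccos((tr R − 1)/2) = 0.409343 rad = 23.454°
axis k = ((R−Rᵀ)₃₂, (R−Rᵀ)₁₃, (R−Rᵀ)₂₁) / (2 sinθ) = (+0.957698, +0.258290, +0.126892)
rvec = θ·k = (+0.392026, +0.105729, +0.051942)

rvec=(0.3920, 0.1057, 0.0519) tvec=(-0.4412, 0.0450, 1.0619)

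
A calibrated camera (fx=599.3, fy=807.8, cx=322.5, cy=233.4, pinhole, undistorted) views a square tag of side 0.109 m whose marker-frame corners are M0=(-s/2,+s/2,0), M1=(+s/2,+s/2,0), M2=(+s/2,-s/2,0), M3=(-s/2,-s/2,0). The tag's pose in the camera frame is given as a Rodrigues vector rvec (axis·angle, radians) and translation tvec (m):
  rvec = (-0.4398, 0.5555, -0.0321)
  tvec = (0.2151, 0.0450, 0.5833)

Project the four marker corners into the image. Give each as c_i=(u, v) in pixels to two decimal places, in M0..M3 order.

Intrinsics K: fx=599.3, fy=807.8, cx=322.5, cy=233.4
Marker side s = 0.109 m; corners in marker frame (Z=0):
  M0 = (-0.0545, +0.0545, 0)
  M1 = (+0.0545, +0.0545, 0)
  M2 = (+0.0545, -0.0545, 0)
  M3 = (-0.0545, -0.0545, 0)
rvec = (-0.4398, 0.5555, -0.0321), |rvec| = θ = 0.70925 rad = 40.637°
Rodrigues: sinθ=0.65126, 1−cosθ=0.24115; R = I + sinθ·[k]× + (1−cosθ)·[k]×²:
    [+0.85158 -0.08764 +0.51685]
    [-0.14659 +0.90678 +0.39530]
    [-0.50332 -0.41239 +0.75934]
t = (0.2151, 0.0450, 0.5833) m
M0: Pc = R·M0+t = (+0.16391, +0.10241, +0.58826); u = 599.3·(+0.16391)/0.58826 + 322.5 = 489.4900, v = 807.8·(+0.10241)/0.58826 + 233.4 = 374.0293
M1: Pc = R·M1+t = (+0.25673, +0.08643, +0.53339); u = 599.3·(+0.25673)/0.53339 + 322.5 = 610.9564, v = 807.8·(+0.08643)/0.53339 + 233.4 = 364.2944
M2: Pc = R·M2+t = (+0.26629, -0.01241, +0.57834); u = 599.3·(+0.26629)/0.57834 + 322.5 = 598.4360, v = 807.8·(-0.01241)/0.57834 + 233.4 = 216.0679
M3: Pc = R·M3+t = (+0.17347, +0.00357, +0.63321); u = 599.3·(+0.17347)/0.63321 + 322.5 = 486.6771, v = 807.8·(+0.00357)/0.63321 + 233.4 = 237.9542

c0=(489.49, 374.03) c1=(610.96, 364.29) c2=(598.44, 216.07) c3=(486.68, 237.95)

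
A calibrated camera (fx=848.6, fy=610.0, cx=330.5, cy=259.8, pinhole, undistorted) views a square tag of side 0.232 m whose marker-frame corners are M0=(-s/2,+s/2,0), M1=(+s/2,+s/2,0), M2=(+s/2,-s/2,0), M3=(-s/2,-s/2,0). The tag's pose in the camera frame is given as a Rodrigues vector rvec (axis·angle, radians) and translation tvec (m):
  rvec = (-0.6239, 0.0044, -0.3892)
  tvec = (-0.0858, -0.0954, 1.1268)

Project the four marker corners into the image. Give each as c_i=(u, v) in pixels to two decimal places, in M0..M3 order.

Intrinsics K: fx=848.6, fy=610.0, cx=330.5, cy=259.8
Marker side s = 0.232 m; corners in marker frame (Z=0):
  M0 = (-0.1160, +0.1160, 0)
  M1 = (+0.1160, +0.1160, 0)
  M2 = (+0.1160, -0.1160, 0)
  M3 = (-0.1160, -0.1160, 0)
rvec = (-0.6239, 0.0044, -0.3892), |rvec| = θ = 0.73536 rad = 42.133°
Rodrigues: sinθ=0.67085, 1−cosθ=0.25841; R = I + sinθ·[k]× + (1−cosθ)·[k]×²:
    [+0.92760 +0.35375 +0.12005]
    [-0.35637 +0.74160 +0.56835]
    [+0.11202 -0.56999 +0.81398]
t = (-0.0858, -0.0954, 1.1268) m
M0: Pc = R·M0+t = (-0.15237, +0.03196, +1.04769); u = 848.6·(-0.15237)/1.04769 + 330.5 = 207.0862, v = 610.0·(+0.03196)/1.04769 + 259.8 = 278.4111
M1: Pc = R·M1+t = (+0.06284, -0.05071, +1.07368); u = 848.6·(+0.06284)/1.07368 + 330.5 = 380.1643, v = 610.0·(-0.05071)/1.07368 + 259.8 = 230.9877
M2: Pc = R·M2+t = (-0.01923, -0.22276, +1.20591); u = 848.6·(-0.01923)/1.20591 + 330.5 = 316.9660, v = 610.0·(-0.22276)/1.20591 + 259.8 = 147.1165
M3: Pc = R·M3+t = (-0.23444, -0.14009, +1.17992); u = 848.6·(-0.23444)/1.17992 + 330.5 = 161.8933, v = 610.0·(-0.14009)/1.17992 + 259.8 = 187.3776

c0=(207.09, 278.41) c1=(380.16, 230.99) c2=(316.97, 147.12) c3=(161.89, 187.38)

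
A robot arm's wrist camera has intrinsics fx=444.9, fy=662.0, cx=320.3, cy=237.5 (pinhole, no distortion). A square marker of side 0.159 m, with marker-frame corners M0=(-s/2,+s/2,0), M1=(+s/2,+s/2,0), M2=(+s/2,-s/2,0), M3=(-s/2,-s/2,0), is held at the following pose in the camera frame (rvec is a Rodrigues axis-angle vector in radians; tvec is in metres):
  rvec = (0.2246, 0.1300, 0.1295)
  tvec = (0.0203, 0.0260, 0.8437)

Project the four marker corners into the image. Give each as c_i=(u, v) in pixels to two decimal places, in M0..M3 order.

Intrinsics K: fx=444.9, fy=662.0, cx=320.3, cy=237.5
Marker side s = 0.159 m; corners in marker frame (Z=0):
  M0 = (-0.0795, +0.0795, 0)
  M1 = (+0.0795, +0.0795, 0)
  M2 = (+0.0795, -0.0795, 0)
  M3 = (-0.0795, -0.0795, 0)
rvec = (0.2246, 0.1300, 0.1295), |rvec| = θ = 0.29003 rad = 16.617°
Rodrigues: sinθ=0.28598, 1−cosθ=0.04176; R = I + sinθ·[k]× + (1−cosθ)·[k]×²:
    [+0.98328 -0.11320 +0.14263]
    [+0.14219 +0.96663 -0.21311]
    [-0.11374 +0.22982 +0.96656]
t = (0.0203, 0.0260, 0.8437) m
M0: Pc = R·M0+t = (-0.06687, +0.09154, +0.87101); u = 444.9·(-0.06687)/0.87101 + 320.3 = 286.1439, v = 662.0·(+0.09154)/0.87101 + 237.5 = 307.0757
M1: Pc = R·M1+t = (+0.08947, +0.11415, +0.85293); u = 444.9·(+0.08947)/0.85293 + 320.3 = 366.9699, v = 662.0·(+0.11415)/0.85293 + 237.5 = 326.0982
M2: Pc = R·M2+t = (+0.10747, -0.03954, +0.81639); u = 444.9·(+0.10747)/0.81639 + 320.3 = 378.8671, v = 662.0·(-0.03954)/0.81639 + 237.5 = 205.4351
M3: Pc = R·M3+t = (-0.04887, -0.06215, +0.83447); u = 444.9·(-0.04887)/0.83447 + 320.3 = 294.2438, v = 662.0·(-0.06215)/0.83447 + 237.5 = 188.1947

c0=(286.14, 307.08) c1=(366.97, 326.10) c2=(378.87, 205.44) c3=(294.24, 188.19)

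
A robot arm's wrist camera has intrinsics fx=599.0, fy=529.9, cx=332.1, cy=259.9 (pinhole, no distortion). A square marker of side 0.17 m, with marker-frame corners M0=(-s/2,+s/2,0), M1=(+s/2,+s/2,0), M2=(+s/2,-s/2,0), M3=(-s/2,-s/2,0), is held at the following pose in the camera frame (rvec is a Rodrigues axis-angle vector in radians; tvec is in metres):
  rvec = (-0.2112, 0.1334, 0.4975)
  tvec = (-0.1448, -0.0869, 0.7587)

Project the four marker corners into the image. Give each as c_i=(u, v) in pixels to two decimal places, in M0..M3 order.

Intrinsics K: fx=599.0, fy=529.9, cx=332.1, cy=259.9
Marker side s = 0.17 m; corners in marker frame (Z=0):
  M0 = (-0.0850, +0.0850, 0)
  M1 = (+0.0850, +0.0850, 0)
  M2 = (+0.0850, -0.0850, 0)
  M3 = (-0.0850, -0.0850, 0)
rvec = (-0.2112, 0.1334, 0.4975), |rvec| = θ = 0.55669 rad = 31.896°
Rodrigues: sinθ=0.52838, 1−cosθ=0.15099; R = I + sinθ·[k]× + (1−cosθ)·[k]×²:
    [+0.87074 -0.48593 +0.07542]
    [+0.45847 +0.85768 +0.23279]
    [-0.17781 -0.16812 +0.96960]
t = (-0.1448, -0.0869, 0.7587) m
M0: Pc = R·M0+t = (-0.26012, -0.05297, +0.75952); u = 599.0·(-0.26012)/0.75952 + 332.1 = 126.9584, v = 529.9·(-0.05297)/0.75952 + 259.9 = 222.9459
M1: Pc = R·M1+t = (-0.11209, +0.02497, +0.72930); u = 599.0·(-0.11209)/0.72930 + 332.1 = 240.0353, v = 529.9·(+0.02497)/0.72930 + 259.9 = 278.0449
M2: Pc = R·M2+t = (-0.02948, -0.12083, +0.75788); u = 599.0·(-0.02948)/0.75788 + 332.1 = 308.7973, v = 529.9·(-0.12083)/0.75788 + 259.9 = 175.4151
M3: Pc = R·M3+t = (-0.17751, -0.19877, +0.78810); u = 599.0·(-0.17751)/0.78810 + 332.1 = 197.1838, v = 529.9·(-0.19877)/0.78810 + 259.9 = 126.2506

c0=(126.96, 222.95) c1=(240.04, 278.04) c2=(308.80, 175.42) c3=(197.18, 126.25)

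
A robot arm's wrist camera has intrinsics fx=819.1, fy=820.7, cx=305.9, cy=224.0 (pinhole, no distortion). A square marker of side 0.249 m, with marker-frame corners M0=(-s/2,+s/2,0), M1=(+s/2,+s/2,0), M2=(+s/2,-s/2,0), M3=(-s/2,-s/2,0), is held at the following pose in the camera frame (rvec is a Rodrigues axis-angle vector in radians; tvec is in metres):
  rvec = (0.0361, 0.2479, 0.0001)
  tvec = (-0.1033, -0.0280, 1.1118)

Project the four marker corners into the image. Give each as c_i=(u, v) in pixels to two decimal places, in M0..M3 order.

Intrinsics K: fx=819.1, fy=820.7, cx=305.9, cy=224.0
Marker side s = 0.249 m; corners in marker frame (Z=0):
  M0 = (-0.1245, +0.1245, 0)
  M1 = (+0.1245, +0.1245, 0)
  M2 = (+0.1245, -0.1245, 0)
  M3 = (-0.1245, -0.1245, 0)
rvec = (0.0361, 0.2479, 0.0001), |rvec| = θ = 0.25051 rad = 14.353°
Rodrigues: sinθ=0.24790, 1−cosθ=0.03122; R = I + sinθ·[k]× + (1−cosθ)·[k]×²:
    [+0.96943 +0.00435 +0.24532]
    [+0.00455 +0.99935 -0.03571]
    [-0.24531 +0.03574 +0.96878]
t = (-0.1033, -0.0280, 1.1118) m
M0: Pc = R·M0+t = (-0.22345, +0.09585, +1.14679); u = 819.1·(-0.22345)/1.14679 + 305.9 = 146.2981, v = 820.7·(+0.09585)/1.14679 + 224.0 = 292.5970
M1: Pc = R·M1+t = (+0.01794, +0.09699, +1.08571); u = 819.1·(+0.01794)/1.08571 + 305.9 = 319.4318, v = 820.7·(+0.09699)/1.08571 + 224.0 = 297.3128
M2: Pc = R·M2+t = (+0.01685, -0.15185, +1.07681); u = 819.1·(+0.01685)/1.07681 + 305.9 = 318.7193, v = 820.7·(-0.15185)/1.07681 + 224.0 = 108.2640
M3: Pc = R·M3+t = (-0.22454, -0.15299, +1.13789); u = 819.1·(-0.22454)/1.13789 + 305.9 = 144.2699, v = 820.7·(-0.15299)/1.13789 + 224.0 = 113.6597

c0=(146.30, 292.60) c1=(319.43, 297.31) c2=(318.72, 108.26) c3=(144.27, 113.66)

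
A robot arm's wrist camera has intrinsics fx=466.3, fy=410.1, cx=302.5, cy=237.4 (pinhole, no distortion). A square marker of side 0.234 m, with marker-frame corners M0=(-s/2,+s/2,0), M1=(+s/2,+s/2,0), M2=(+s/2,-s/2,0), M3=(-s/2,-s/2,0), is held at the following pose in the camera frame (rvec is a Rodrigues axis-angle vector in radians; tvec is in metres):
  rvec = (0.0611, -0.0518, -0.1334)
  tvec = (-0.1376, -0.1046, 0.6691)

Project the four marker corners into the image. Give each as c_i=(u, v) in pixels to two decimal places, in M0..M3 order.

c0=(137.09, 253.82) c1=(298.10, 234.64) c2=(276.53, 92.28) c3=(111.46, 109.49)

Intrinsics K: fx=466.3, fy=410.1, cx=302.5, cy=237.4
Marker side s = 0.234 m; corners in marker frame (Z=0):
  M0 = (-0.1170, +0.1170, 0)
  M1 = (+0.1170, +0.1170, 0)
  M2 = (+0.1170, -0.1170, 0)
  M3 = (-0.1170, -0.1170, 0)
rvec = (0.0611, -0.0518, -0.1334), |rvec| = θ = 0.15560 rad = 8.915°
Rodrigues: sinθ=0.15497, 1−cosθ=0.01208; R = I + sinθ·[k]× + (1−cosθ)·[k]×²:
    [+0.98978 +0.13128 -0.05566]
    [-0.13444 +0.98926 -0.05741]
    [+0.04752 +0.06430 +0.99680]
t = (-0.1376, -0.1046, 0.6691) m
M0: Pc = R·M0+t = (-0.23804, +0.02687, +0.67106); u = 466.3·(-0.23804)/0.67106 + 302.5 = 137.0907, v = 410.1·(+0.02687)/0.67106 + 237.4 = 253.8225
M1: Pc = R·M1+t = (-0.00644, -0.00459, +0.68218); u = 466.3·(-0.00644)/0.68218 + 302.5 = 298.1011, v = 410.1·(-0.00459)/0.68218 + 237.4 = 234.6428
M2: Pc = R·M2+t = (-0.03716, -0.23607, +0.66714); u = 466.3·(-0.03716)/0.66714 + 302.5 = 276.5298, v = 410.1·(-0.23607)/0.66714 + 237.4 = 92.2822
M3: Pc = R·M3+t = (-0.26876, -0.20461, +0.65602); u = 466.3·(-0.26876)/0.65602 + 302.5 = 111.4607, v = 410.1·(-0.20461)/0.65602 + 237.4 = 109.4886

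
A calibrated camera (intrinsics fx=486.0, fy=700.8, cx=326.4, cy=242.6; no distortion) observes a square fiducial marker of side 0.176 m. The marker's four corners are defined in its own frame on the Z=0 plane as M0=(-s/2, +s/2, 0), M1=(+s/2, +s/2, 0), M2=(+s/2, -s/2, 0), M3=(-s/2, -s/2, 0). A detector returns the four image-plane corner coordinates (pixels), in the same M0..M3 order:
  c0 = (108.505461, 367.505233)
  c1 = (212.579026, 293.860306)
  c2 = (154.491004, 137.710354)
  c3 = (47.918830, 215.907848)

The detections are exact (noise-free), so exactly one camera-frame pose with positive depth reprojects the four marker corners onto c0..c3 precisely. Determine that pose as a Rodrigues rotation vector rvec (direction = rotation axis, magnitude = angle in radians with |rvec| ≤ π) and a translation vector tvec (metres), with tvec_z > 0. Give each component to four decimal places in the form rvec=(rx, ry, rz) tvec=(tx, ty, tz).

rvec=(0.1387, 0.0264, -0.4570) tvec=(-0.2856, 0.0128, 0.7103)

Intrinsics K: fx=486.0, fy=700.8, cx=326.4, cy=242.6
Marker side s = 0.176 m; corners in marker frame (Z=0):
  M0 = (-0.0880, +0.0880, 0)
  M1 = (+0.0880, +0.0880, 0)
  M2 = (+0.0880, -0.0880, 0)
  M3 = (-0.0880, -0.0880, 0)
Detected image corners:
  c0 = (108.505461, 367.505233) px
  c1 = (212.579026, 293.860306) px
  c2 = (154.491004, 137.710354) px
  c3 = (47.918830, 215.907848) px
Planar DLT: solve 8×8 A·h = b for H (H[2,2]=1):
  H  [+587.90883 +360.69590 +130.97402]
  H  [-451.33882 +919.75955 +255.22735]
  H  [-0.07950 +0.17958 +1.00000]
B = K⁻¹H; ‖b₁‖=1.407758, ‖b₂‖=1.407758; λ = 2/(‖b₁‖+‖b₂‖) = 0.710349, sign → tz>0 ⇒ λ=+0.710349
r₁ = λ·B[:,0] = (+0.89723,-0.43794,-0.05647); r₂ = λ·B[:,1] = (+0.44153,+0.88813,+0.12756)
r₃ = r₁×r₂ = (-0.00571,-0.13939,+0.99022); SVD([r₁ r₂ r₃]) → R = UVᵀ:
  R  [+0.89723 +0.44153 -0.00571]
  R  [-0.43794 +0.88813 -0.13939]
  R  [-0.05647 +0.12756 +0.99022]
t = (-0.28564, +0.01280, +0.71035) m
tr R = 2.775583; θ = arccos((tr R − 1)/2) = 0.478272 rad = 27.403°
axis k = ((R−Rᵀ)₃₂, (R−Rᵀ)₁₃, (R−Rᵀ)₂₁) / (2 sinθ) = (+0.290012, +0.055146, -0.955433)
rvec = θ·k = (+0.138705, +0.026375, -0.456957)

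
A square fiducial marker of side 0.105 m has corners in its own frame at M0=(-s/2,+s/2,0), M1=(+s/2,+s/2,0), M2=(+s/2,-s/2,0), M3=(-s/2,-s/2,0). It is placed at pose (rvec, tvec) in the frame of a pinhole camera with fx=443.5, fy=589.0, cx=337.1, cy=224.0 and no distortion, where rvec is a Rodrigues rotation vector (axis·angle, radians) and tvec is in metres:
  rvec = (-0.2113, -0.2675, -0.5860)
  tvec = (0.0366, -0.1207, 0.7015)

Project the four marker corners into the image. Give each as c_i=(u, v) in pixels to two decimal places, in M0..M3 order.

c0=(353.08, 179.79) c1=(404.75, 137.03) c2=(366.95, 69.06) c3=(314.46, 107.88)

Intrinsics K: fx=443.5, fy=589.0, cx=337.1, cy=224.0
Marker side s = 0.105 m; corners in marker frame (Z=0):
  M0 = (-0.0525, +0.0525, 0)
  M1 = (+0.0525, +0.0525, 0)
  M2 = (+0.0525, -0.0525, 0)
  M3 = (-0.0525, -0.0525, 0)
rvec = (-0.2113, -0.2675, -0.5860), |rvec| = θ = 0.67794 rad = 38.843°
Rodrigues: sinθ=0.62719, 1−cosθ=0.22113; R = I + sinθ·[k]× + (1−cosθ)·[k]×²:
    [+0.80035 +0.56933 -0.18790]
    [-0.51494 +0.81330 +0.27090]
    [+0.30705 -0.12006 +0.94409]
t = (0.0366, -0.1207, 0.7015) m
M0: Pc = R·M0+t = (+0.02447, -0.05097, +0.67908); u = 443.5·(+0.02447)/0.67908 + 337.1 = 353.0821, v = 589.0·(-0.05097)/0.67908 + 224.0 = 179.7929
M1: Pc = R·M1+t = (+0.10851, -0.10504, +0.71132); u = 443.5·(+0.10851)/0.71132 + 337.1 = 404.7538, v = 589.0·(-0.10504)/0.71132 + 224.0 = 137.0257
M2: Pc = R·M2+t = (+0.04873, -0.19043, +0.72392); u = 443.5·(+0.04873)/0.72392 + 337.1 = 366.9528, v = 589.0·(-0.19043)/0.72392 + 224.0 = 69.0601
M3: Pc = R·M3+t = (-0.03531, -0.13636, +0.69168); u = 443.5·(-0.03531)/0.69168 + 337.1 = 314.4608, v = 589.0·(-0.13636)/0.69168 + 224.0 = 107.8799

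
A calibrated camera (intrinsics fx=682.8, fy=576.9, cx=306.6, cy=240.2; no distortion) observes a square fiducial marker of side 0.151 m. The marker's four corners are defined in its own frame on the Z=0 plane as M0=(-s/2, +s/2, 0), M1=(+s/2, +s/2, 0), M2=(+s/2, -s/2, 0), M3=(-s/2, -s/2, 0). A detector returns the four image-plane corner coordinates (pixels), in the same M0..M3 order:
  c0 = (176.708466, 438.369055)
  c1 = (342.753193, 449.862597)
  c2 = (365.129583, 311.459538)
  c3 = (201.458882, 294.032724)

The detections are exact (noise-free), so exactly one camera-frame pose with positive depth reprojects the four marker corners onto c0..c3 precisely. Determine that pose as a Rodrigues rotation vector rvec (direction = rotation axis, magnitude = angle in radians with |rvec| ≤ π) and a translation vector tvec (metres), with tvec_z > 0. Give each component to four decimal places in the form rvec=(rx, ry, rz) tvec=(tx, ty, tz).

Intrinsics K: fx=682.8, fy=576.9, cx=306.6, cy=240.2
Marker side s = 0.151 m; corners in marker frame (Z=0):
  M0 = (-0.0755, +0.0755, 0)
  M1 = (+0.0755, +0.0755, 0)
  M2 = (+0.0755, -0.0755, 0)
  M3 = (-0.0755, -0.0755, 0)
Detected image corners:
  c0 = (176.708466, 438.369055) px
  c1 = (342.753193, 449.862597) px
  c2 = (365.129583, 311.459538) px
  c3 = (201.458882, 294.032724) px
Planar DLT: solve 8×8 A·h = b for H (H[2,2]=1):
  H  [+1168.72928 -170.76998 +273.32598]
  H  [+201.73254 +915.32428 +373.29311]
  H  [+0.28356 -0.05484 +1.00000]
B = K⁻¹H; ‖b₁‖=1.626101, ‖b₂‖=1.626101; λ = 2/(‖b₁‖+‖b₂‖) = 0.614968, sign → tz>0 ⇒ λ=+0.614968
r₁ = λ·B[:,0] = (+0.97432,+0.14244,+0.17438); r₂ = λ·B[:,1] = (-0.13866,+0.98977,-0.03372)
r₃ = r₁×r₂ = (-0.17740,+0.00868,+0.98410); SVD([r₁ r₂ r₃]) → R = UVᵀ:
  R  [+0.97432 -0.13866 -0.17740]
  R  [+0.14244 +0.98977 +0.00868]
  R  [+0.17438 -0.03372 +0.98410]
t = (-0.02997, +0.14188, +0.61497) m
tr R = 2.948189; θ = arccos((tr R − 1)/2) = 0.228115 rad = 13.070°
axis k = ((R−Rᵀ)₃₂, (R−Rᵀ)₁₃, (R−Rᵀ)₂₁) / (2 sinθ) = (-0.093751, -0.777772, +0.621516)
rvec = θ·k = (-0.021386, -0.177422, +0.141777)

rvec=(-0.0214, -0.1774, 0.1418) tvec=(-0.0300, 0.1419, 0.6150)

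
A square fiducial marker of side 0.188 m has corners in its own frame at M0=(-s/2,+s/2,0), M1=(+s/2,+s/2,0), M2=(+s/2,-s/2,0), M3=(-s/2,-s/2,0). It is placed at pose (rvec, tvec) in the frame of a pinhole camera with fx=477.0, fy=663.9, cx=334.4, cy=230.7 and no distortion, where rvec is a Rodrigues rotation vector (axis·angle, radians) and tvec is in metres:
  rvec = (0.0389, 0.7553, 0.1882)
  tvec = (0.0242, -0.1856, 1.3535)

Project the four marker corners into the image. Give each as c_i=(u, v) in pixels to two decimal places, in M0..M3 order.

c0=(315.22, 179.28) c1=(362.48, 191.88) c2=(373.81, 95.51) c3=(324.88, 91.46)

Intrinsics K: fx=477.0, fy=663.9, cx=334.4, cy=230.7
Marker side s = 0.188 m; corners in marker frame (Z=0):
  M0 = (-0.0940, +0.0940, 0)
  M1 = (+0.0940, +0.0940, 0)
  M2 = (+0.0940, -0.0940, 0)
  M3 = (-0.0940, -0.0940, 0)
rvec = (0.0389, 0.7553, 0.1882), |rvec| = θ = 0.77937 rad = 44.654°
Rodrigues: sinθ=0.70283, 1−cosθ=0.28864; R = I + sinθ·[k]× + (1−cosθ)·[k]×²:
    [+0.71208 -0.15576 +0.68460]
    [+0.18368 +0.98245 +0.03247]
    [-0.67765 +0.10263 +0.72819]
t = (0.0242, -0.1856, 1.3535) m
M0: Pc = R·M0+t = (-0.05738, -0.11052, +1.42685); u = 477.0·(-0.05738)/1.42685 + 334.4 = 315.2188, v = 663.9·(-0.11052)/1.42685 + 230.7 = 179.2780
M1: Pc = R·M1+t = (+0.07649, -0.07598, +1.29945); u = 477.0·(+0.07649)/1.29945 + 334.4 = 362.4795, v = 663.9·(-0.07598)/1.29945 + 230.7 = 191.8792
M2: Pc = R·M2+t = (+0.10578, -0.26068, +1.28015); u = 477.0·(+0.10578)/1.28015 + 334.4 = 373.8135, v = 663.9·(-0.26068)/1.28015 + 230.7 = 95.5066
M3: Pc = R·M3+t = (-0.02809, -0.29522, +1.40755); u = 477.0·(-0.02809)/1.40755 + 334.4 = 324.8792, v = 663.9·(-0.29522)/1.40755 + 230.7 = 91.4554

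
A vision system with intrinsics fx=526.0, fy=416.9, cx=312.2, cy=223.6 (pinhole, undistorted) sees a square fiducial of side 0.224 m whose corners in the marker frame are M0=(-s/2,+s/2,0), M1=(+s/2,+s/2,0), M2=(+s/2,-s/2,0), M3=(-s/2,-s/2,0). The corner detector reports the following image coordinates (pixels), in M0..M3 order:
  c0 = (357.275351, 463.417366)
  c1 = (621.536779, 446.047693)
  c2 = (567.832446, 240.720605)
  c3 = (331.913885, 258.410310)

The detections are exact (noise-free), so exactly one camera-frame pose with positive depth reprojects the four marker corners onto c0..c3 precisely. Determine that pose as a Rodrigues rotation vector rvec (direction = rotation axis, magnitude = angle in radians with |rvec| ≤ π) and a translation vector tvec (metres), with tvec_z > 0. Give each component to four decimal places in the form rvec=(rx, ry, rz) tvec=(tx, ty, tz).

Intrinsics K: fx=526.0, fy=416.9, cx=312.2, cy=223.6
Marker side s = 0.224 m; corners in marker frame (Z=0):
  M0 = (-0.1120, +0.1120, 0)
  M1 = (+0.1120, +0.1120, 0)
  M2 = (+0.1120, -0.1120, 0)
  M3 = (-0.1120, -0.1120, 0)
Detected image corners:
  c0 = (357.275351, 463.417366) px
  c1 = (621.536779, 446.047693) px
  c2 = (567.832446, 240.720605) px
  c3 = (331.913885, 258.410310) px
Planar DLT: solve 8×8 A·h = b for H (H[2,2]=1):
  H  [+1089.68580 -57.79796 +467.84330]
  H  [-95.73683 +740.51076 +346.47462]
  H  [-0.04952 -0.49811 +1.00000]
B = K⁻¹H; ‖b₁‖=2.111412, ‖b₂‖=2.111412; λ = 2/(‖b₁‖+‖b₂‖) = 0.473617, sign → tz>0 ⇒ λ=+0.473617
r₁ = λ·B[:,0] = (+0.99509,-0.09618,-0.02345); r₂ = λ·B[:,1] = (+0.08798,+0.96778,-0.23591)
r₃ = r₁×r₂ = (+0.04539,+0.23269,+0.97149); SVD([r₁ r₂ r₃]) → R = UVᵀ:
  R  [+0.99509 +0.08798 +0.04539]
  R  [-0.09618 +0.96778 +0.23269]
  R  [-0.02345 -0.23591 +0.97149]
t = (+0.14014, +0.13959, +0.47362) m
tr R = 2.934361; θ = arccos((tr R − 1)/2) = 0.256907 rad = 14.720°
axis k = ((R−Rᵀ)₃₂, (R−Rᵀ)₁₃, (R−Rᵀ)₂₁) / (2 sinθ) = (-0.922125, +0.135473, -0.362397)
rvec = θ·k = (-0.236900, +0.034804, -0.093102)

rvec=(-0.2369, 0.0348, -0.0931) tvec=(0.1401, 0.1396, 0.4736)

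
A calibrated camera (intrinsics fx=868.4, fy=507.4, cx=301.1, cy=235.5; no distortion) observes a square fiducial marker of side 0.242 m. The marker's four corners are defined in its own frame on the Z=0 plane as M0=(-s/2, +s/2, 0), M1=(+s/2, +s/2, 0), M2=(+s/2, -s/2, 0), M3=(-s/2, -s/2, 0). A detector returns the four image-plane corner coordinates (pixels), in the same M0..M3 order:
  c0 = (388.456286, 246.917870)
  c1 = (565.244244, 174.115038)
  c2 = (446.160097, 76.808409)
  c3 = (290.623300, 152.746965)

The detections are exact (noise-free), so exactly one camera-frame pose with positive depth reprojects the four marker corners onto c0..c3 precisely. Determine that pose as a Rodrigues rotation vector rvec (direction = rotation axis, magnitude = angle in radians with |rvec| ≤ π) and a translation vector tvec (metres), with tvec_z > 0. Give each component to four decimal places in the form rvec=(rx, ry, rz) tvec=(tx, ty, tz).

rvec=(-0.1871, 0.4586, -0.5707) tvec=(0.1347, -0.1449, 1.0085)

Intrinsics K: fx=868.4, fy=507.4, cx=301.1, cy=235.5
Marker side s = 0.242 m; corners in marker frame (Z=0):
  M0 = (-0.1210, +0.1210, 0)
  M1 = (+0.1210, +0.1210, 0)
  M2 = (+0.1210, -0.1210, 0)
  M3 = (-0.1210, -0.1210, 0)
Detected image corners:
  c0 = (388.456286, 246.917870) px
  c1 = (565.244244, 174.115038) px
  c2 = (446.160097, 76.808409) px
  c3 = (290.623300, 152.746965) px
Planar DLT: solve 8×8 A·h = b for H (H[2,2]=1):
  H  [+531.98941 +322.82124 +417.06327]
  H  [-366.45934 +347.82824 +162.58517]
  H  [-0.36222 -0.29206 +1.00000]
B = K⁻¹H; ‖b₁‖=0.991555, ‖b₂‖=0.991555; λ = 2/(‖b₁‖+‖b₂‖) = 1.008517, sign → tz>0 ⇒ λ=+1.008517
r₁ = λ·B[:,0] = (+0.74449,-0.55883,-0.36530); r₂ = λ·B[:,1] = (+0.47704,+0.82806,-0.29455)
r₃ = r₁×r₂ = (+0.46709,+0.04502,+0.88306); SVD([r₁ r₂ r₃]) → R = UVᵀ:
  R  [+0.74449 +0.47704 +0.46709]
  R  [-0.55883 +0.82806 +0.04502]
  R  [-0.36530 -0.29455 +0.88306]
t = (+0.13467, -0.14493, +1.00852) m
tr R = 2.455605; θ = arccos((tr R − 1)/2) = 0.755684 rad = 43.298°
axis k = ((R−Rᵀ)₃₂, (R−Rᵀ)₁₃, (R−Rᵀ)₂₁) / (2 sinθ) = (-0.247577, +0.606890, -0.755242)
rvec = θ·k = (-0.187090, +0.458617, -0.570724)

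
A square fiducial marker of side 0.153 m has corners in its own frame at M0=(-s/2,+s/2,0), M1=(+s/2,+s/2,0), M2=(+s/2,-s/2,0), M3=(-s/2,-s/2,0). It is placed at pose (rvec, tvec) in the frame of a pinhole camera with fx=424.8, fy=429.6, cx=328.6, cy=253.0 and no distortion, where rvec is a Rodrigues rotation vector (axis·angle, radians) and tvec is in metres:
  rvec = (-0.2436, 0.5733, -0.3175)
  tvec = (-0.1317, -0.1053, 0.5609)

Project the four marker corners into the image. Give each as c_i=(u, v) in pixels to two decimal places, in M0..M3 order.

c0=(199.07, 247.62) c1=(282.90, 199.54) c2=(260.13, 93.31) c3=(185.47, 150.52)

Intrinsics K: fx=424.8, fy=429.6, cx=328.6, cy=253.0
Marker side s = 0.153 m; corners in marker frame (Z=0):
  M0 = (-0.0765, +0.0765, 0)
  M1 = (+0.0765, +0.0765, 0)
  M2 = (+0.0765, -0.0765, 0)
  M3 = (-0.0765, -0.0765, 0)
rvec = (-0.2436, 0.5733, -0.3175), |rvec| = θ = 0.69916 rad = 40.059°
Rodrigues: sinθ=0.64357, 1−cosθ=0.23461; R = I + sinθ·[k]× + (1−cosθ)·[k]×²:
    [+0.79387 +0.22523 +0.56484]
    [-0.35929 +0.92314 +0.13687]
    [-0.49060 -0.31160 +0.81377]
t = (-0.1317, -0.1053, 0.5609) m
M0: Pc = R·M0+t = (-0.17520, -0.00719, +0.57459); u = 424.8·(-0.17520)/0.57459 + 328.6 = 199.0732, v = 429.6·(-0.00719)/0.57459 + 253.0 = 247.6209
M1: Pc = R·M1+t = (-0.05374, -0.06217, +0.49953); u = 424.8·(-0.05374)/0.49953 + 328.6 = 282.9004, v = 429.6·(-0.06217)/0.49953 + 253.0 = 199.5372
M2: Pc = R·M2+t = (-0.08820, -0.20341, +0.54721); u = 424.8·(-0.08820)/0.54721 + 328.6 = 260.1304, v = 429.6·(-0.20341)/0.54721 + 253.0 = 93.3108
M3: Pc = R·M3+t = (-0.20966, -0.14843, +0.62227); u = 424.8·(-0.20966)/0.62227 + 328.6 = 185.4721, v = 429.6·(-0.14843)/0.62227 + 253.0 = 150.5242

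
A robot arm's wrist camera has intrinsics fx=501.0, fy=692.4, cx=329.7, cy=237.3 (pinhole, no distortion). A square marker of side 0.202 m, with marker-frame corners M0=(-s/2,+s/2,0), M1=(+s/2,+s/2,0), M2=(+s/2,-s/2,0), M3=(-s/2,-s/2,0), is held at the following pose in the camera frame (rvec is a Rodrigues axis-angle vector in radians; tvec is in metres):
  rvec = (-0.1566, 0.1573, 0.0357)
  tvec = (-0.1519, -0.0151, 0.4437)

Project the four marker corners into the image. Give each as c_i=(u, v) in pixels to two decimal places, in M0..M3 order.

c0=(40.59, 365.49) c1=(260.40, 383.32) c2=(276.11, 61.54) c3=(69.49, 66.60)

Intrinsics K: fx=501.0, fy=692.4, cx=329.7, cy=237.3
Marker side s = 0.202 m; corners in marker frame (Z=0):
  M0 = (-0.1010, +0.1010, 0)
  M1 = (+0.1010, +0.1010, 0)
  M2 = (+0.1010, -0.1010, 0)
  M3 = (-0.1010, -0.1010, 0)
rvec = (-0.1566, 0.1573, 0.0357), |rvec| = θ = 0.22481 rad = 12.881°
Rodrigues: sinθ=0.22293, 1−cosθ=0.02516; R = I + sinθ·[k]× + (1−cosθ)·[k]×²:
    [+0.98705 -0.04766 +0.15319]
    [+0.02314 +0.98716 +0.15808]
    [-0.15876 -0.15249 +0.97547]
t = (-0.1519, -0.0151, 0.4437) m
M0: Pc = R·M0+t = (-0.25641, +0.08227, +0.44433); u = 501.0·(-0.25641)/0.44433 + 329.7 = 40.5945, v = 692.4·(+0.08227)/0.44433 + 237.3 = 365.4942
M1: Pc = R·M1+t = (-0.05702, +0.08694, +0.41226); u = 501.0·(-0.05702)/0.41226 + 329.7 = 260.4039, v = 692.4·(+0.08694)/0.41226 + 237.3 = 383.3153
M2: Pc = R·M2+t = (-0.04739, -0.11247, +0.44307); u = 501.0·(-0.04739)/0.44307 + 329.7 = 276.1087, v = 692.4·(-0.11247)/0.44307 + 237.3 = 61.5442
M3: Pc = R·M3+t = (-0.24678, -0.11714, +0.47514); u = 501.0·(-0.24678)/0.47514 + 329.7 = 69.4893, v = 692.4·(-0.11714)/0.47514 + 237.3 = 66.5968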